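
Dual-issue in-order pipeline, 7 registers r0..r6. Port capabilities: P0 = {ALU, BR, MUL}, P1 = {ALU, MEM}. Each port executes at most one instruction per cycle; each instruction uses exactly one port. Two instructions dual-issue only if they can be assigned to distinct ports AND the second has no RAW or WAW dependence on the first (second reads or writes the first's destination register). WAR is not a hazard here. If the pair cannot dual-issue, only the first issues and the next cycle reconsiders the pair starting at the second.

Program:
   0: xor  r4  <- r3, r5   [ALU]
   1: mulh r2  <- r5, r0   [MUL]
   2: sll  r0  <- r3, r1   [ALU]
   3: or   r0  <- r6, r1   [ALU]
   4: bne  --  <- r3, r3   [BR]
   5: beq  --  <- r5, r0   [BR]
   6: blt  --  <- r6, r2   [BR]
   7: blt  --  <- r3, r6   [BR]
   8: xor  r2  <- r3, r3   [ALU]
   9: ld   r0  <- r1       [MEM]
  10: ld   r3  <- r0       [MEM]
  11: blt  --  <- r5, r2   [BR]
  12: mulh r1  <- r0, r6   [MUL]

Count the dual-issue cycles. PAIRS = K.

  cy0 -> i0,i1 (xor mulh) 2-wide
  cy1 -> i2 (sll) WAW r0
  cy2 -> i3,i4 (or bne) 2-wide
  cy3 -> i5 (beq) no-port BR/BR
  cy4 -> i6 (blt) no-port BR/BR
  cy5 -> i7,i8 (blt xor) 2-wide
  cy6 -> i9 (ld) no-port MEM/MEM
  cy7 -> i10,i11 (ld blt) 2-wide
  cy8 -> i12 (mulh) tail

PAIRS = 4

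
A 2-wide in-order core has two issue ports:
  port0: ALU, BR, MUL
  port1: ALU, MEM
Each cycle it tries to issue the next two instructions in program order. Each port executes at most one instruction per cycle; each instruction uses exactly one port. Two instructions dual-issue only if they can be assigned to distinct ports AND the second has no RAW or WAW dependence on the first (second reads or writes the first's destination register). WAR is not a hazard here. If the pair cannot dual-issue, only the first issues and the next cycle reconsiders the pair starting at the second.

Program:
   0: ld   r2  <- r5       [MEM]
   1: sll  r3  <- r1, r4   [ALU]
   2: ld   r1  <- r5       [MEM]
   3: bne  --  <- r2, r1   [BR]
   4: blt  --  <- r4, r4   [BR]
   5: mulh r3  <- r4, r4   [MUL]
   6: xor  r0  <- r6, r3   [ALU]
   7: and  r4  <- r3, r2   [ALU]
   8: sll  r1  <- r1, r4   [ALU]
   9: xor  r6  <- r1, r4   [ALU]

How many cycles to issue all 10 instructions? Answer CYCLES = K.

t=0 i0,i1:ld.MEM+sll.ALU ; 2-wide
t=1 i2:ld.MEM ; RAW r1
t=2 i3:bne.BR ; no-port BR/BR
t=3 i4:blt.BR ; no-port BR/MUL
t=4 i5:mulh.MUL ; RAW r3
t=5 i6,i7:xor.ALU+and.ALU ; 2-wide
t=6 i8:sll.ALU ; RAW r1
t=7 i9:xor.ALU ; tail

CYCLES = 8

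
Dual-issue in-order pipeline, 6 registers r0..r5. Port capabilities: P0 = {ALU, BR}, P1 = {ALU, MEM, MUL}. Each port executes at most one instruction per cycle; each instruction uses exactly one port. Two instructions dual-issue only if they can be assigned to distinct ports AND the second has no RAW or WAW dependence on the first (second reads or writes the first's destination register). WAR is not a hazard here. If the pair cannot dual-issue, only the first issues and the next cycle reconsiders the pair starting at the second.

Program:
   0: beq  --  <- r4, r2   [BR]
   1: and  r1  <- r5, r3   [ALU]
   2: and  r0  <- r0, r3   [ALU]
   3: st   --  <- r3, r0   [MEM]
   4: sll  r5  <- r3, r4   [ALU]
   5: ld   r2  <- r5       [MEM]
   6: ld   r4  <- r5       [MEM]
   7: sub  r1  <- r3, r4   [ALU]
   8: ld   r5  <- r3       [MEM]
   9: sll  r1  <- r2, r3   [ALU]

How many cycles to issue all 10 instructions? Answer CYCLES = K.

CYCLES = 7

c0: i0&i1 beq.BR+and.ALU  pair
c1: i2 and.ALU  RAW r0
c2: i3&i4 st.MEM+sll.ALU  pair
c3: i5 ld.MEM  no-port MEM/MEM
c4: i6 ld.MEM  RAW r4
c5: i7&i8 sub.ALU+ld.MEM  pair
c6: i9 sll.ALU  tail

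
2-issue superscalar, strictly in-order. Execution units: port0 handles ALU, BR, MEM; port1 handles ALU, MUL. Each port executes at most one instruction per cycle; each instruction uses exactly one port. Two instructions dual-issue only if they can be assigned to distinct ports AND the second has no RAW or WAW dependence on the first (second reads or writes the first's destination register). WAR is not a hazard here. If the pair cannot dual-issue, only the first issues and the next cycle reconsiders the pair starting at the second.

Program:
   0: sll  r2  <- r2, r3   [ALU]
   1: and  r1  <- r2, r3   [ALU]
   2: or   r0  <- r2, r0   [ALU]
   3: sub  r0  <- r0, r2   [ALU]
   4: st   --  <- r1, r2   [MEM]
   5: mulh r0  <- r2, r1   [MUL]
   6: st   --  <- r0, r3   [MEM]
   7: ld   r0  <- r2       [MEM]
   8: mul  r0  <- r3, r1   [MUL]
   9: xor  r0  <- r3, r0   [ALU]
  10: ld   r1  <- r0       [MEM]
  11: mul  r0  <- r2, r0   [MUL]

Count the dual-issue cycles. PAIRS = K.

  cy0 -> i0 (sll.ALU) RAW r2
  cy1 -> i1,i2 (and.ALU/or.ALU) dual
  cy2 -> i3,i4 (sub.ALU/st.MEM) dual
  cy3 -> i5 (mulh.MUL) RAW r0
  cy4 -> i6 (st.MEM) no-port MEM/MEM
  cy5 -> i7 (ld.MEM) WAW r0
  cy6 -> i8 (mul.MUL) RAW+WAW r0
  cy7 -> i9 (xor.ALU) RAW r0
  cy8 -> i10,i11 (ld.MEM/mul.MUL) dual

PAIRS = 3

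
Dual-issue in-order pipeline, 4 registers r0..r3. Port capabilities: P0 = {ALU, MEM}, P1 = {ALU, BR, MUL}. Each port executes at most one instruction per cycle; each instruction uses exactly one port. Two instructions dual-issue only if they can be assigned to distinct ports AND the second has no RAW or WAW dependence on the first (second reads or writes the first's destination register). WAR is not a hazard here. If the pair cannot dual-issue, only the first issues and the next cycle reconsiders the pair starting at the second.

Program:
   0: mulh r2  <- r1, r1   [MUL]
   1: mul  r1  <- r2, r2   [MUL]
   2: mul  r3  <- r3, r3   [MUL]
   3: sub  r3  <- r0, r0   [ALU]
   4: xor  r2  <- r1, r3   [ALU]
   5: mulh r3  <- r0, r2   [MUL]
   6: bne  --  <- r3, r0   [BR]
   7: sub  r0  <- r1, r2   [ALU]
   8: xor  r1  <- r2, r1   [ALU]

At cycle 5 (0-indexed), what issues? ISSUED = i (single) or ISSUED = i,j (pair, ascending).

ISSUED = 5

0. mulh @i0  | no-port MUL/MUL
1. mul @i1  | no-port MUL/MUL
2. mul @i2  | WAW r3
3. sub @i3  | RAW r3
4. xor @i4  | RAW r2
5. mulh @i5  | no-port MUL/BR
6. bne+sub @i6+i7  | pair
7. xor @i8  | tail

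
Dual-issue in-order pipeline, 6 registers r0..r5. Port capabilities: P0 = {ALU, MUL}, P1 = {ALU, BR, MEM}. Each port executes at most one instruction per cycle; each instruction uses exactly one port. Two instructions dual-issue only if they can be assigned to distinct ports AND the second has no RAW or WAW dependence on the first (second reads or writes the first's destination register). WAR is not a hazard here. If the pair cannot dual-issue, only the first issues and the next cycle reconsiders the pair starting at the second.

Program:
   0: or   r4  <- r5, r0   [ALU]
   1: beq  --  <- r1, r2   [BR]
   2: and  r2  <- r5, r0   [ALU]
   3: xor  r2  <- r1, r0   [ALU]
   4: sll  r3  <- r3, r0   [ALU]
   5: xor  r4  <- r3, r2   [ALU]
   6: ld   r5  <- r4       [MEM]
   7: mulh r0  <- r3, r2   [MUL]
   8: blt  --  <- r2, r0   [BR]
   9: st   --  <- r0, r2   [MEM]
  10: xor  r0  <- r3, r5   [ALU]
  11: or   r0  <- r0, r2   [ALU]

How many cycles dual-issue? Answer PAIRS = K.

  cy0 -> i0+i1 (or.ALU;beq.BR) pair
  cy1 -> i2 (and.ALU) WAW r2
  cy2 -> i3+i4 (xor.ALU;sll.ALU) pair
  cy3 -> i5 (xor.ALU) RAW r4
  cy4 -> i6+i7 (ld.MEM;mulh.MUL) pair
  cy5 -> i8 (blt.BR) no-port BR/MEM
  cy6 -> i9+i10 (st.MEM;xor.ALU) pair
  cy7 -> i11 (or.ALU) tail

PAIRS = 4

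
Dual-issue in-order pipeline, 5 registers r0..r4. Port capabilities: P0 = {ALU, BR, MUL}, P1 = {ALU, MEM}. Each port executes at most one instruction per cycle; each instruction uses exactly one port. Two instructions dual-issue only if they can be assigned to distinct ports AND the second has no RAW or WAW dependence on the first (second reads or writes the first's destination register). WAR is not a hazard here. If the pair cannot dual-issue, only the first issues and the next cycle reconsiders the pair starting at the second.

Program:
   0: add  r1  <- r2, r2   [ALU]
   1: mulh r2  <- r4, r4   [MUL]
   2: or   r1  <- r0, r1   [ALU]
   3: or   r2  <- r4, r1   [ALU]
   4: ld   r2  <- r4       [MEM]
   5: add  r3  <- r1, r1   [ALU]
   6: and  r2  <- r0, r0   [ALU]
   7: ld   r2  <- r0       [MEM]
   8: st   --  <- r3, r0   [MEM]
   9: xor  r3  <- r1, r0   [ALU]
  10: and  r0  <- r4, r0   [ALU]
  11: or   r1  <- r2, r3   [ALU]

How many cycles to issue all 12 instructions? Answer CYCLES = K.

CYCLES = 8

c0: i0,i1 add.ALU/mulh.MUL  dual
c1: i2 or.ALU  RAW r1
c2: i3 or.ALU  WAW r2
c3: i4,i5 ld.MEM/add.ALU  dual
c4: i6 and.ALU  WAW r2
c5: i7 ld.MEM  no-port MEM/MEM
c6: i8,i9 st.MEM/xor.ALU  dual
c7: i10,i11 and.ALU/or.ALU  dual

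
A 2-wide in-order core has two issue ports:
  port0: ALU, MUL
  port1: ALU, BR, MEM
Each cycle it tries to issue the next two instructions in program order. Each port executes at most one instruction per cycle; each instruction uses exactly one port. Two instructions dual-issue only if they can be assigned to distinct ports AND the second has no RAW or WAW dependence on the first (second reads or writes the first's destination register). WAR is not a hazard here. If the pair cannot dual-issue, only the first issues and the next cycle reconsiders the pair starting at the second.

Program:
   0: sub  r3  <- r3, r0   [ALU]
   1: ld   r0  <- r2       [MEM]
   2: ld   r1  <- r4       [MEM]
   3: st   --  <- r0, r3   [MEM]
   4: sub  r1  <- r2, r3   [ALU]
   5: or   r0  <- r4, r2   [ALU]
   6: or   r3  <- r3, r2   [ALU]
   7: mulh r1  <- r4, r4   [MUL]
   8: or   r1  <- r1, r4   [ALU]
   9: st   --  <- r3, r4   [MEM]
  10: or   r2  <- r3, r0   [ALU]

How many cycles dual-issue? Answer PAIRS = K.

  cy0 -> i0/i1 (sub.ALU+ld.MEM) 2-wide
  cy1 -> i2 (ld.MEM) no-port MEM/MEM
  cy2 -> i3/i4 (st.MEM+sub.ALU) 2-wide
  cy3 -> i5/i6 (or.ALU+or.ALU) 2-wide
  cy4 -> i7 (mulh.MUL) RAW+WAW r1
  cy5 -> i8/i9 (or.ALU+st.MEM) 2-wide
  cy6 -> i10 (or.ALU) tail

PAIRS = 4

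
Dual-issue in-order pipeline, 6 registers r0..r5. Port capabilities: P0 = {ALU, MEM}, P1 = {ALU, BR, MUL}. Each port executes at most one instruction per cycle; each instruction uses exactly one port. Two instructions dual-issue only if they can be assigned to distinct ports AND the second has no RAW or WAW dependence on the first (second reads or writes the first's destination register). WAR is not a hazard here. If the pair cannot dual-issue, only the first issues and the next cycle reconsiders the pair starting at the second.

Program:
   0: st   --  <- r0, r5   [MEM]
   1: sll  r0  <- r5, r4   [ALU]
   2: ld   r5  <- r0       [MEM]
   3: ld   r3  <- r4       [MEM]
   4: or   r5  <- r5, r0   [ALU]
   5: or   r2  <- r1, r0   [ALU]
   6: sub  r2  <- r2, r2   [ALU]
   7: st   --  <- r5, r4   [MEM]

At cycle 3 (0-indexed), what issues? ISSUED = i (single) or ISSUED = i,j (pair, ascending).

t=0 i0,i1:st sll ; pair
t=1 i2:ld ; no-port MEM/MEM
t=2 i3,i4:ld or ; pair
t=3 i5:or ; RAW+WAW r2
t=4 i6,i7:sub st ; pair

ISSUED = 5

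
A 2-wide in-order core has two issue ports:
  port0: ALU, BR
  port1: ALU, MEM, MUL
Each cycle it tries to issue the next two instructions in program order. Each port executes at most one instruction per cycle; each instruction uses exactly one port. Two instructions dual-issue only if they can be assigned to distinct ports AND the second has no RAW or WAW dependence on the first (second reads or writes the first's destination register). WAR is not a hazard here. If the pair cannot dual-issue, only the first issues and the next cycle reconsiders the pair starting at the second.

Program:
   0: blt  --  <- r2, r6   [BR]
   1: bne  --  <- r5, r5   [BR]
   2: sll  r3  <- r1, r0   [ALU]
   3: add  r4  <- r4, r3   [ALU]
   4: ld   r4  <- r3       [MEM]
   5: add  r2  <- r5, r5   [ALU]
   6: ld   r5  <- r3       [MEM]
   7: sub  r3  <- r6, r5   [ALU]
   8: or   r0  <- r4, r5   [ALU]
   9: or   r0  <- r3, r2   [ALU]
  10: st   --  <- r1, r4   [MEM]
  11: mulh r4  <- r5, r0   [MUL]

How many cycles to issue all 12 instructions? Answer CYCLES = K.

t=0 i0:blt.BR ; no-port BR/BR
t=1 i1/i2:bne.BR;sll.ALU ; dual
t=2 i3:add.ALU ; WAW r4
t=3 i4/i5:ld.MEM;add.ALU ; dual
t=4 i6:ld.MEM ; RAW r5
t=5 i7/i8:sub.ALU;or.ALU ; dual
t=6 i9/i10:or.ALU;st.MEM ; dual
t=7 i11:mulh.MUL ; tail

CYCLES = 8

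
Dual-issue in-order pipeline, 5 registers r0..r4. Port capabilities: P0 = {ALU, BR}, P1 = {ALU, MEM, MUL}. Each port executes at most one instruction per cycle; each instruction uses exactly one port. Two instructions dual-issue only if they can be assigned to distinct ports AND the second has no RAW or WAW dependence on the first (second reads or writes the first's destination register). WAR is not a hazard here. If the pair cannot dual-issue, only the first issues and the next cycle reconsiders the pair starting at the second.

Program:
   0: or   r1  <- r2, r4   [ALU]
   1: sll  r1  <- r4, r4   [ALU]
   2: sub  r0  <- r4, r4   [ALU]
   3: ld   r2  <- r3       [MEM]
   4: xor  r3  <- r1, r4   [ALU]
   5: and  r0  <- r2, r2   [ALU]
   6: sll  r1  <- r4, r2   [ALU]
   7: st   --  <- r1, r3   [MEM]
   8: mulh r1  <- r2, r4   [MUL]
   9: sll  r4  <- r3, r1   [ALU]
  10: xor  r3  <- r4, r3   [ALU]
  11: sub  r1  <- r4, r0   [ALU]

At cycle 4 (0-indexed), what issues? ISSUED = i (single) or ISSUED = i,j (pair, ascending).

ISSUED = 7

t=0 i0:or ; WAW r1
t=1 i1&i2:sll+sub ; 2-wide
t=2 i3&i4:ld+xor ; 2-wide
t=3 i5&i6:and+sll ; 2-wide
t=4 i7:st ; no-port MEM/MUL
t=5 i8:mulh ; RAW r1
t=6 i9:sll ; RAW r4
t=7 i10&i11:xor+sub ; 2-wide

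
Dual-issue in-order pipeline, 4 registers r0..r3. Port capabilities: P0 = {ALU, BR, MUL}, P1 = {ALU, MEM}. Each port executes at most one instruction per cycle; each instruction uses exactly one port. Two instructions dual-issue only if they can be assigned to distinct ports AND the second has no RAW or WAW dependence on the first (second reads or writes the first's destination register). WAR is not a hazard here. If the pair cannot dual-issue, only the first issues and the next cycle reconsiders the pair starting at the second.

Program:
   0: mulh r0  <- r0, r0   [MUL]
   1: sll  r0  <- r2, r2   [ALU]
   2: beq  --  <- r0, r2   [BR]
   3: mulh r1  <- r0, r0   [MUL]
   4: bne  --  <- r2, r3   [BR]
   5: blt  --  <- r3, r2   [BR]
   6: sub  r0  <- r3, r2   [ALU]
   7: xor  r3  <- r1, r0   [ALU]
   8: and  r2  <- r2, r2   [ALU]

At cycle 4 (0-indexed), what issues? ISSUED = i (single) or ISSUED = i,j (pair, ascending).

ISSUED = 4

0. mulh.MUL @i0  | WAW r0
1. sll.ALU @i1  | RAW r0
2. beq.BR @i2  | no-port BR/MUL
3. mulh.MUL @i3  | no-port MUL/BR
4. bne.BR @i4  | no-port BR/BR
5. blt.BR/sub.ALU @i5+i6  | 2-wide
6. xor.ALU/and.ALU @i7+i8  | 2-wide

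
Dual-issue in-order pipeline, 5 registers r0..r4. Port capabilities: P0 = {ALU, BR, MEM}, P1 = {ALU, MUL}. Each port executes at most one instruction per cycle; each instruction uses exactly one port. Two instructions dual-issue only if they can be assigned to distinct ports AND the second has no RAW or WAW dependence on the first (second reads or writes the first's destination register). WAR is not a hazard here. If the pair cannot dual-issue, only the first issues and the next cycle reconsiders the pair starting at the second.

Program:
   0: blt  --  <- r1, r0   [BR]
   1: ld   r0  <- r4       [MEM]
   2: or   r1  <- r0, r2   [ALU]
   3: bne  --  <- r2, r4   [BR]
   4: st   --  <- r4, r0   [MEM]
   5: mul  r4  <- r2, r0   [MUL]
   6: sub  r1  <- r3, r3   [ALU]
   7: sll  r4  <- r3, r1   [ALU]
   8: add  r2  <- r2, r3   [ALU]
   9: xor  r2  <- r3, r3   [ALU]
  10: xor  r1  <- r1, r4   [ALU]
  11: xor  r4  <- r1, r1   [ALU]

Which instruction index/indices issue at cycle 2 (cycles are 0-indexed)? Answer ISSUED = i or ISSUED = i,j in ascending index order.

ISSUED = 2,3

0. blt.BR @i0  | no-port BR/MEM
1. ld.MEM @i1  | RAW r0
2. or.ALU/bne.BR @i2/i3  | dual
3. st.MEM/mul.MUL @i4/i5  | dual
4. sub.ALU @i6  | RAW r1
5. sll.ALU/add.ALU @i7/i8  | dual
6. xor.ALU/xor.ALU @i9/i10  | dual
7. xor.ALU @i11  | tail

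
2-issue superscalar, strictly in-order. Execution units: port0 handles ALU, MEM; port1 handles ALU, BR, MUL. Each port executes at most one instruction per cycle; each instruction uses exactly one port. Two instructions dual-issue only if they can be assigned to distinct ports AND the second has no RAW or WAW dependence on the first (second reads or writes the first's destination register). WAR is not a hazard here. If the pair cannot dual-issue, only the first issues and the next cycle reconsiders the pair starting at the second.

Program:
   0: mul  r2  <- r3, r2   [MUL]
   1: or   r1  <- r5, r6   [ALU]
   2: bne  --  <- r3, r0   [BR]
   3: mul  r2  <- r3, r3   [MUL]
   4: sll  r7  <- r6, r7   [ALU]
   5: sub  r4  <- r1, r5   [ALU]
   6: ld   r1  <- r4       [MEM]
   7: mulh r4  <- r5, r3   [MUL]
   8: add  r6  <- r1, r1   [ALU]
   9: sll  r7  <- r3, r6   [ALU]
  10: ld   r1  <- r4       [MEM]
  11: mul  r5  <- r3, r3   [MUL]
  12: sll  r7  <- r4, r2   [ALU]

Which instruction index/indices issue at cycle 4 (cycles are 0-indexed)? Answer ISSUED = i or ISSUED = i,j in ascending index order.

[0] i0+i1  mul;or  -- 2-wide
[1] i2  bne  -- no-port BR/MUL
[2] i3+i4  mul;sll  -- 2-wide
[3] i5  sub  -- RAW r4
[4] i6+i7  ld;mulh  -- 2-wide
[5] i8  add  -- RAW r6
[6] i9+i10  sll;ld  -- 2-wide
[7] i11+i12  mul;sll  -- 2-wide

ISSUED = 6,7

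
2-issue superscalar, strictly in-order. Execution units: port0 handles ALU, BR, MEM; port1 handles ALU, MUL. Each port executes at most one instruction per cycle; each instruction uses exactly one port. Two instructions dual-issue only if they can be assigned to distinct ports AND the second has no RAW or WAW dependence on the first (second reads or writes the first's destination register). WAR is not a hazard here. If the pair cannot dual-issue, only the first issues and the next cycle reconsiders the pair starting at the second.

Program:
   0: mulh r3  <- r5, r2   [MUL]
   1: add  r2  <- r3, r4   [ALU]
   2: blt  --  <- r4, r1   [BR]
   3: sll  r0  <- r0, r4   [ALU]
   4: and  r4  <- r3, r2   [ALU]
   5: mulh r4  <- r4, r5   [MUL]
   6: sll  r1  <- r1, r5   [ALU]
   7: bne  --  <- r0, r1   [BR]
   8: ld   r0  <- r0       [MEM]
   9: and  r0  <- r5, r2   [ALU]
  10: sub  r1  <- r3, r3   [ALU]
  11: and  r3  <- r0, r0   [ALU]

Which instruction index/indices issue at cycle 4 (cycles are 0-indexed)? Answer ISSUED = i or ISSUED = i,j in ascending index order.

ISSUED = 7

#0 head=0: mulh.MUL i0 RAW r3
#1 head=1: add.ALU blt.BR i1+i2 pair
#2 head=3: sll.ALU and.ALU i3+i4 pair
#3 head=5: mulh.MUL sll.ALU i5+i6 pair
#4 head=7: bne.BR i7 no-port BR/MEM
#5 head=8: ld.MEM i8 WAW r0
#6 head=9: and.ALU sub.ALU i9+i10 pair
#7 head=11: and.ALU i11 tail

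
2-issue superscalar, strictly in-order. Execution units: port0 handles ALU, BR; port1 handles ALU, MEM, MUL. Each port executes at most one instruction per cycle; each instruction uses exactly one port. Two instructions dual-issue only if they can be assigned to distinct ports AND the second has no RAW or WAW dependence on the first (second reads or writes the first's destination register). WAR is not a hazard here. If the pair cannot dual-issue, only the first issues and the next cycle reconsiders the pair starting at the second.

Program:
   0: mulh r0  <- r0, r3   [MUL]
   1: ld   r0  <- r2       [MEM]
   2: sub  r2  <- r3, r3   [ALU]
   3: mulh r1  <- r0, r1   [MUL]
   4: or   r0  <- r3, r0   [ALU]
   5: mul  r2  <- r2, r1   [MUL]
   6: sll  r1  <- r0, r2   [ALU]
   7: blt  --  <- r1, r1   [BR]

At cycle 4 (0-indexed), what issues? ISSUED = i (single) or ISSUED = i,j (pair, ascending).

ISSUED = 6

#0 head=0: mulh.MUL i0 no-port MUL/MEM
#1 head=1: ld.MEM;sub.ALU i1&i2 pair
#2 head=3: mulh.MUL;or.ALU i3&i4 pair
#3 head=5: mul.MUL i5 RAW r2
#4 head=6: sll.ALU i6 RAW r1
#5 head=7: blt.BR i7 tail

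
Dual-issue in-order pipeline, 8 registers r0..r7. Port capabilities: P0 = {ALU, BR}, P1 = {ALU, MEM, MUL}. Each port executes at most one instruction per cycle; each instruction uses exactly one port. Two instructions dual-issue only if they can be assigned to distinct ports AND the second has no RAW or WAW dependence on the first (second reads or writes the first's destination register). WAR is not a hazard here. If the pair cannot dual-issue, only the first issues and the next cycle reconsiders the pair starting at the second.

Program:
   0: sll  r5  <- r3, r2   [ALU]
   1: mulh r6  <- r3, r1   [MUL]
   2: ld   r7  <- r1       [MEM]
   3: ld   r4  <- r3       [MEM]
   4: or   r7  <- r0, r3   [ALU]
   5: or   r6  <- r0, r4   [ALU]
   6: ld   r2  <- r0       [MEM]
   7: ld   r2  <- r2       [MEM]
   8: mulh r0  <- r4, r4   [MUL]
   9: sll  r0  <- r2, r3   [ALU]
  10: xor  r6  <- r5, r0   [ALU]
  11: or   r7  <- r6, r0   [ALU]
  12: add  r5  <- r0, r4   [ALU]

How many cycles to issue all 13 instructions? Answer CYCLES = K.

CYCLES = 9

[0] i0/i1  sll;mulh  -- dual
[1] i2  ld  -- no-port MEM/MEM
[2] i3/i4  ld;or  -- dual
[3] i5/i6  or;ld  -- dual
[4] i7  ld  -- no-port MEM/MUL
[5] i8  mulh  -- WAW r0
[6] i9  sll  -- RAW r0
[7] i10  xor  -- RAW r6
[8] i11/i12  or;add  -- dual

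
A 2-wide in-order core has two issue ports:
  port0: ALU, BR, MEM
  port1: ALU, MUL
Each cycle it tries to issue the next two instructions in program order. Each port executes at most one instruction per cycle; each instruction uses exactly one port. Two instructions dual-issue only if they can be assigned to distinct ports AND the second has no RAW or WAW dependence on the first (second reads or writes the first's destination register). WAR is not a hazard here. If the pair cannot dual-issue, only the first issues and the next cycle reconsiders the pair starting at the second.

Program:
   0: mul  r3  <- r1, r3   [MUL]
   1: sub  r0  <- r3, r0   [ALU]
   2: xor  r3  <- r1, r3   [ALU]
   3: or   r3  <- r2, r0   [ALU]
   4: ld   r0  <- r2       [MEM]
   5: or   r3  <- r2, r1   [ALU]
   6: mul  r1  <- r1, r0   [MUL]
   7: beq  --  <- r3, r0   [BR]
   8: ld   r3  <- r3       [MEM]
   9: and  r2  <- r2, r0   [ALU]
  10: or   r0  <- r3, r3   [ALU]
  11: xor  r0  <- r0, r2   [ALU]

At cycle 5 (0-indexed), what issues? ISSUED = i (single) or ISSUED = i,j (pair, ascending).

[0] i0  mul.MUL  -- RAW r3
[1] i1&i2  sub.ALU+xor.ALU  -- 2-wide
[2] i3&i4  or.ALU+ld.MEM  -- 2-wide
[3] i5&i6  or.ALU+mul.MUL  -- 2-wide
[4] i7  beq.BR  -- no-port BR/MEM
[5] i8&i9  ld.MEM+and.ALU  -- 2-wide
[6] i10  or.ALU  -- RAW+WAW r0
[7] i11  xor.ALU  -- tail

ISSUED = 8,9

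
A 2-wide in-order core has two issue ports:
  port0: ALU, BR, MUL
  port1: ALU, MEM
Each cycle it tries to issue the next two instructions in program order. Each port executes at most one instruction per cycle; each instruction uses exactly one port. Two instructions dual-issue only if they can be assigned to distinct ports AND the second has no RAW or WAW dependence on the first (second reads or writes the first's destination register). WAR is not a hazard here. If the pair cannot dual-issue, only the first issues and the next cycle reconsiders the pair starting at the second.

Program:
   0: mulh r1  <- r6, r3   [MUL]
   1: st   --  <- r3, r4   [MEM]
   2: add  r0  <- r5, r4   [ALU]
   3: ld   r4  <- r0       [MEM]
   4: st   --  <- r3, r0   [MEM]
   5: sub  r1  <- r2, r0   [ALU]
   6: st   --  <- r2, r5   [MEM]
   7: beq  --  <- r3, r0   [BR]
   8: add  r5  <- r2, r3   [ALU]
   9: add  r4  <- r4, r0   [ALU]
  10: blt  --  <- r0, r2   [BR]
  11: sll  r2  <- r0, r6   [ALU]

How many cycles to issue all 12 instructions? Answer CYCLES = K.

t=0 i0,i1:mulh st ; 2-wide
t=1 i2:add ; RAW r0
t=2 i3:ld ; no-port MEM/MEM
t=3 i4,i5:st sub ; 2-wide
t=4 i6,i7:st beq ; 2-wide
t=5 i8,i9:add add ; 2-wide
t=6 i10,i11:blt sll ; 2-wide

CYCLES = 7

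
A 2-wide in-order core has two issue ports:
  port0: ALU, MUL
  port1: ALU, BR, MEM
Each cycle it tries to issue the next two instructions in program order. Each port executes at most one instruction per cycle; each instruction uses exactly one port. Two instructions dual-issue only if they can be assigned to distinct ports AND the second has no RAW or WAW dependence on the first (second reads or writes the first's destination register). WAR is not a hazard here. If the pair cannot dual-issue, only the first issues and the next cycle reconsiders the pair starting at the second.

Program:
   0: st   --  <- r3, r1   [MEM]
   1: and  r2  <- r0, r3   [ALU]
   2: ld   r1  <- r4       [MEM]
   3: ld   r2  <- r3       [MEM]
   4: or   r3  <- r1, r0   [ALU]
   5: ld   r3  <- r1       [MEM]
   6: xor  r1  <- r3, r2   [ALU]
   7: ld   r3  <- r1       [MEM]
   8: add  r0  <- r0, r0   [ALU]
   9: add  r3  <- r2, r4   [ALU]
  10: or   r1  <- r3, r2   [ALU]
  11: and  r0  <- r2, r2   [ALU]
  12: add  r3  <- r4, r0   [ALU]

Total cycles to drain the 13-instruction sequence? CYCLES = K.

CYCLES = 9

t=0 i0/i1:st.MEM/and.ALU ; dual
t=1 i2:ld.MEM ; no-port MEM/MEM
t=2 i3/i4:ld.MEM/or.ALU ; dual
t=3 i5:ld.MEM ; RAW r3
t=4 i6:xor.ALU ; RAW r1
t=5 i7/i8:ld.MEM/add.ALU ; dual
t=6 i9:add.ALU ; RAW r3
t=7 i10/i11:or.ALU/and.ALU ; dual
t=8 i12:add.ALU ; tail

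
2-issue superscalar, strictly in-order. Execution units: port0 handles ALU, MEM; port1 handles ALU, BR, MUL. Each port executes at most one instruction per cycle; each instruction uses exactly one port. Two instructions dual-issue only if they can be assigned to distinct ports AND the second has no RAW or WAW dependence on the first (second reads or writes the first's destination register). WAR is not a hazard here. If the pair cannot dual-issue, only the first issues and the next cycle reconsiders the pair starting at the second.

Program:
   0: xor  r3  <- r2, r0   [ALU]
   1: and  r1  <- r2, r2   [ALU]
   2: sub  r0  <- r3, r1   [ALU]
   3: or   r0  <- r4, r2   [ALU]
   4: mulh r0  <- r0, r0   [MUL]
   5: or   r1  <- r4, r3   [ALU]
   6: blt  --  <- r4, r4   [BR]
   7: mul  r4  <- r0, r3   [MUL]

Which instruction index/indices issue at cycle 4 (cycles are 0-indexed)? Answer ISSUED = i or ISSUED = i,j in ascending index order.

ISSUED = 6

[0] i0+i1  xor;and  -- dual
[1] i2  sub  -- WAW r0
[2] i3  or  -- RAW+WAW r0
[3] i4+i5  mulh;or  -- dual
[4] i6  blt  -- no-port BR/MUL
[5] i7  mul  -- tail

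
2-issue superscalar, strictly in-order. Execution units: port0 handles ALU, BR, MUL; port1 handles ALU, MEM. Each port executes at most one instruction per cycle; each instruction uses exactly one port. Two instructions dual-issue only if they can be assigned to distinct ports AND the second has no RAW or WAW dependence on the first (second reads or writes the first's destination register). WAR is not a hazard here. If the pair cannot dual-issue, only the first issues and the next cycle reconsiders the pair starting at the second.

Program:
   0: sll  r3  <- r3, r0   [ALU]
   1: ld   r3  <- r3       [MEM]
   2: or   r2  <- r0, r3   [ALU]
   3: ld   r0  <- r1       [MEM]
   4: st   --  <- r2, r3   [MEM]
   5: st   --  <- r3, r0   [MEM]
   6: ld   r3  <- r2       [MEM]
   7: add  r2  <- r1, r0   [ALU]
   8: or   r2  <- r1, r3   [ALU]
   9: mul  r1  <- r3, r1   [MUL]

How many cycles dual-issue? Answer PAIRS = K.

[0] i0  sll.ALU  -- RAW+WAW r3
[1] i1  ld.MEM  -- RAW r3
[2] i2&i3  or.ALU;ld.MEM  -- dual
[3] i4  st.MEM  -- no-port MEM/MEM
[4] i5  st.MEM  -- no-port MEM/MEM
[5] i6&i7  ld.MEM;add.ALU  -- dual
[6] i8&i9  or.ALU;mul.MUL  -- dual

PAIRS = 3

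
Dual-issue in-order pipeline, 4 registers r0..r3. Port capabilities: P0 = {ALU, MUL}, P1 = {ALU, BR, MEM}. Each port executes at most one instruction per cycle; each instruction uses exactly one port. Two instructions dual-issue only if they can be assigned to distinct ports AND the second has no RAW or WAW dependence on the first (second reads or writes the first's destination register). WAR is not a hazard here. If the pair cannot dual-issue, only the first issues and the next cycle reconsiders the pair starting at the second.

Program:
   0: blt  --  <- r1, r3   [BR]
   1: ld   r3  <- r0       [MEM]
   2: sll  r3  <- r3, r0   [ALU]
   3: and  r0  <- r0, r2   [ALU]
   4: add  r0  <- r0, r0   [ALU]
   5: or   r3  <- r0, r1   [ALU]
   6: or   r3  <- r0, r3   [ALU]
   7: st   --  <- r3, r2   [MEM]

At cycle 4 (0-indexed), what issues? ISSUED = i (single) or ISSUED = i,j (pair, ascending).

ISSUED = 5

[0] i0  blt.BR  -- no-port BR/MEM
[1] i1  ld.MEM  -- RAW+WAW r3
[2] i2/i3  sll.ALU and.ALU  -- pair
[3] i4  add.ALU  -- RAW r0
[4] i5  or.ALU  -- RAW+WAW r3
[5] i6  or.ALU  -- RAW r3
[6] i7  st.MEM  -- tail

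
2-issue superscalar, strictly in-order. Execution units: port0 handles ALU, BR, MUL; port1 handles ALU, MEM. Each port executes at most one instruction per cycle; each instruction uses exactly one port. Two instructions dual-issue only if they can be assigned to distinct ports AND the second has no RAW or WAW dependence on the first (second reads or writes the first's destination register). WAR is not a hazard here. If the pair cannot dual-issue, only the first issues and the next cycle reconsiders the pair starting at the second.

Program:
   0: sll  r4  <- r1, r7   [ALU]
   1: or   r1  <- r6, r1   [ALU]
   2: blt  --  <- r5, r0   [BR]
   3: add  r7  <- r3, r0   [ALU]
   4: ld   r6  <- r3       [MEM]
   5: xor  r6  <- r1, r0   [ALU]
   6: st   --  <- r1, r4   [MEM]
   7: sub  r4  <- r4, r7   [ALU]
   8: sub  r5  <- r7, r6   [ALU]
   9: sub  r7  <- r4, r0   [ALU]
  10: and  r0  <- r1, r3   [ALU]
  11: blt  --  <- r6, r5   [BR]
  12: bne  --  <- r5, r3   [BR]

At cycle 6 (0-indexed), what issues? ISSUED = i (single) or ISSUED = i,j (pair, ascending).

#0 head=0: sll.ALU;or.ALU i0&i1 2-wide
#1 head=2: blt.BR;add.ALU i2&i3 2-wide
#2 head=4: ld.MEM i4 WAW r6
#3 head=5: xor.ALU;st.MEM i5&i6 2-wide
#4 head=7: sub.ALU;sub.ALU i7&i8 2-wide
#5 head=9: sub.ALU;and.ALU i9&i10 2-wide
#6 head=11: blt.BR i11 no-port BR/BR
#7 head=12: bne.BR i12 tail

ISSUED = 11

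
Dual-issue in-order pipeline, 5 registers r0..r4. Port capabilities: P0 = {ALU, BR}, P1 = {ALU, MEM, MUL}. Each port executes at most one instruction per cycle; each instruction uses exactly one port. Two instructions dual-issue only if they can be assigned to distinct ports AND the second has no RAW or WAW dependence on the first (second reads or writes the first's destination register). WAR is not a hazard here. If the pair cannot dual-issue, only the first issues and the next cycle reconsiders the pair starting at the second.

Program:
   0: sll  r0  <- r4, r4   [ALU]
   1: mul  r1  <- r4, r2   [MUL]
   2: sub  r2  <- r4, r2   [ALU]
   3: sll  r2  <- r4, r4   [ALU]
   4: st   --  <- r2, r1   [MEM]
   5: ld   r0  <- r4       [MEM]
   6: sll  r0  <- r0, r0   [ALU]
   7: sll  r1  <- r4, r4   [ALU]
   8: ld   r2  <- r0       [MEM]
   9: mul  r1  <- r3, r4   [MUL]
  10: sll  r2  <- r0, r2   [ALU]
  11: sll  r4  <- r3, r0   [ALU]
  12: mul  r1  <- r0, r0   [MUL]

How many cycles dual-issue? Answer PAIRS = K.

c0: i0+i1 sll.ALU;mul.MUL  dual
c1: i2 sub.ALU  WAW r2
c2: i3 sll.ALU  RAW r2
c3: i4 st.MEM  no-port MEM/MEM
c4: i5 ld.MEM  RAW+WAW r0
c5: i6+i7 sll.ALU;sll.ALU  dual
c6: i8 ld.MEM  no-port MEM/MUL
c7: i9+i10 mul.MUL;sll.ALU  dual
c8: i11+i12 sll.ALU;mul.MUL  dual

PAIRS = 4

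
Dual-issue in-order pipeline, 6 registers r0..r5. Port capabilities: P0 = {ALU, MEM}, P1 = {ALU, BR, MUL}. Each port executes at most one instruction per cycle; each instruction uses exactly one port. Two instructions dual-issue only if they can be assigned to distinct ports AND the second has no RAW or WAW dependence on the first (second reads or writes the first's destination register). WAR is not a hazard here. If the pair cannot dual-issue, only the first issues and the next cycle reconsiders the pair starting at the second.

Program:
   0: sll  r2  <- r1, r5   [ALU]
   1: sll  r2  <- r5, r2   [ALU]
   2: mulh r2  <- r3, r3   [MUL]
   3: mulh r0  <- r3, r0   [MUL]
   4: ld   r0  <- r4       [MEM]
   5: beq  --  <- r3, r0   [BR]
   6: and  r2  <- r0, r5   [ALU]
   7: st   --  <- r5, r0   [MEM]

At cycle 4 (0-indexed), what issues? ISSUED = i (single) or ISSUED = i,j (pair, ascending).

0. sll.ALU @i0  | RAW+WAW r2
1. sll.ALU @i1  | WAW r2
2. mulh.MUL @i2  | no-port MUL/MUL
3. mulh.MUL @i3  | WAW r0
4. ld.MEM @i4  | RAW r0
5. beq.BR;and.ALU @i5&i6  | dual
6. st.MEM @i7  | tail

ISSUED = 4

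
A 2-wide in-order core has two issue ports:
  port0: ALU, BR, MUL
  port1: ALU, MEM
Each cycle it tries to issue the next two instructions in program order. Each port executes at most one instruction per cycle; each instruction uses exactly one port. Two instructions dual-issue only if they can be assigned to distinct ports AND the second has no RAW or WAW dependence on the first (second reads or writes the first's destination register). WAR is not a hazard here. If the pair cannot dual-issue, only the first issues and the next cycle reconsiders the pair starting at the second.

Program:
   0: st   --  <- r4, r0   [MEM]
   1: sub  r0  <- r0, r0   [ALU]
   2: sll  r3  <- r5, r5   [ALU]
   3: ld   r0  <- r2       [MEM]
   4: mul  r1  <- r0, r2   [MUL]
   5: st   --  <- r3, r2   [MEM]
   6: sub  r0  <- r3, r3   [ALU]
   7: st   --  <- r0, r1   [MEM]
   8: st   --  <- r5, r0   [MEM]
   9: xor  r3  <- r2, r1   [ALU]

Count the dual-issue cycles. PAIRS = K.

[0] i0+i1  st+sub  -- pair
[1] i2+i3  sll+ld  -- pair
[2] i4+i5  mul+st  -- pair
[3] i6  sub  -- RAW r0
[4] i7  st  -- no-port MEM/MEM
[5] i8+i9  st+xor  -- pair

PAIRS = 4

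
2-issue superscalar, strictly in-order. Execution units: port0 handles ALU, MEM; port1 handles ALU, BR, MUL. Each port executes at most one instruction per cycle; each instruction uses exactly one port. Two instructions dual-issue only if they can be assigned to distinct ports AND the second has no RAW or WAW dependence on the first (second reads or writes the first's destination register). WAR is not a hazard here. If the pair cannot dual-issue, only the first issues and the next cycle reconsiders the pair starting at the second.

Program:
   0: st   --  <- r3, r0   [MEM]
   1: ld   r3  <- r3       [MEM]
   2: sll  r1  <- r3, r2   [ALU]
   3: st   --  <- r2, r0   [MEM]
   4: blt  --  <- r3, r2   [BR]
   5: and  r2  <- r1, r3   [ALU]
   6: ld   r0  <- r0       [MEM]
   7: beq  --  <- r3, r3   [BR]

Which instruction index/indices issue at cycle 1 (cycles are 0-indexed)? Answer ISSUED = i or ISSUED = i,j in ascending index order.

ISSUED = 1

[0] i0  st  -- no-port MEM/MEM
[1] i1  ld  -- RAW r3
[2] i2/i3  sll+st  -- dual
[3] i4/i5  blt+and  -- dual
[4] i6/i7  ld+beq  -- dual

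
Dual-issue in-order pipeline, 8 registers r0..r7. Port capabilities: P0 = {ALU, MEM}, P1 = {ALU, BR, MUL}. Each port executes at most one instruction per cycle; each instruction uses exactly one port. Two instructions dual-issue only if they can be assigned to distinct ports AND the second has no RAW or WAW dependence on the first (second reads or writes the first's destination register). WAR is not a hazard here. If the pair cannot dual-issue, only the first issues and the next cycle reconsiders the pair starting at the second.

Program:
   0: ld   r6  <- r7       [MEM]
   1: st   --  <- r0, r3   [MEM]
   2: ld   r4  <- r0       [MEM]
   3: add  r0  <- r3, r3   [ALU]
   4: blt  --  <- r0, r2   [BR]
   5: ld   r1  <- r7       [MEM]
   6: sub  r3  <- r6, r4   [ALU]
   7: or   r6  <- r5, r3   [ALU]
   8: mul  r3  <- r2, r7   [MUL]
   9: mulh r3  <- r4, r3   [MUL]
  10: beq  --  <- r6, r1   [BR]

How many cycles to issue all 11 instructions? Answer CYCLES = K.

0. ld.MEM @i0  | no-port MEM/MEM
1. st.MEM @i1  | no-port MEM/MEM
2. ld.MEM;add.ALU @i2+i3  | pair
3. blt.BR;ld.MEM @i4+i5  | pair
4. sub.ALU @i6  | RAW r3
5. or.ALU;mul.MUL @i7+i8  | pair
6. mulh.MUL @i9  | no-port MUL/BR
7. beq.BR @i10  | tail

CYCLES = 8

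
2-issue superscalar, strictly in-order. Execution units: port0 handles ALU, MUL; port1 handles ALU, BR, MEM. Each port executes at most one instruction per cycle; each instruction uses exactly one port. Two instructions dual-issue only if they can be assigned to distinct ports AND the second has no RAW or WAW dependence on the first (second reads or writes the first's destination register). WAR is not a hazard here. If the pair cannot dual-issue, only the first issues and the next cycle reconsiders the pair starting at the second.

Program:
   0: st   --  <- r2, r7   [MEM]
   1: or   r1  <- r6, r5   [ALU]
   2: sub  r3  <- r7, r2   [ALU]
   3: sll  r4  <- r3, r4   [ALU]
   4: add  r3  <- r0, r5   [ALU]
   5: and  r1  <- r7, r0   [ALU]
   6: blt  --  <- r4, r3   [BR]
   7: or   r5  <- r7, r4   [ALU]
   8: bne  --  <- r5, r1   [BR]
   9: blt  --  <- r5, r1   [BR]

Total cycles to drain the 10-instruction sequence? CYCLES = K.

CYCLES = 7

[0] i0,i1  st;or  -- pair
[1] i2  sub  -- RAW r3
[2] i3,i4  sll;add  -- pair
[3] i5,i6  and;blt  -- pair
[4] i7  or  -- RAW r5
[5] i8  bne  -- no-port BR/BR
[6] i9  blt  -- tail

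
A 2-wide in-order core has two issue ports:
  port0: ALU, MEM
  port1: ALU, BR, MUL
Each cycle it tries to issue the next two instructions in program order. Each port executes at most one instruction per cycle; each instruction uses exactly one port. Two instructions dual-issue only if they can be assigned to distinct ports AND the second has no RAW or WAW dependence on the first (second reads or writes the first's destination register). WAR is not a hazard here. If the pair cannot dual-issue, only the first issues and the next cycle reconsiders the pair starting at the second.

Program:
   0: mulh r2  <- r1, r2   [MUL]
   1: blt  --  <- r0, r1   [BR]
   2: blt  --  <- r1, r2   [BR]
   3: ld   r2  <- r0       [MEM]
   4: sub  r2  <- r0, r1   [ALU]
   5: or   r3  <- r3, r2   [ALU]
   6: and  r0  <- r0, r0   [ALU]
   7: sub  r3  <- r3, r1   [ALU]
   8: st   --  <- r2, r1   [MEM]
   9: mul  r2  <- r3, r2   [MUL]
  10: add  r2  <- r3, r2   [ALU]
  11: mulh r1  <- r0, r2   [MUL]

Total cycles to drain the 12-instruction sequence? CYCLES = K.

t=0 i0:mulh.MUL ; no-port MUL/BR
t=1 i1:blt.BR ; no-port BR/BR
t=2 i2+i3:blt.BR ld.MEM ; dual
t=3 i4:sub.ALU ; RAW r2
t=4 i5+i6:or.ALU and.ALU ; dual
t=5 i7+i8:sub.ALU st.MEM ; dual
t=6 i9:mul.MUL ; RAW+WAW r2
t=7 i10:add.ALU ; RAW r2
t=8 i11:mulh.MUL ; tail

CYCLES = 9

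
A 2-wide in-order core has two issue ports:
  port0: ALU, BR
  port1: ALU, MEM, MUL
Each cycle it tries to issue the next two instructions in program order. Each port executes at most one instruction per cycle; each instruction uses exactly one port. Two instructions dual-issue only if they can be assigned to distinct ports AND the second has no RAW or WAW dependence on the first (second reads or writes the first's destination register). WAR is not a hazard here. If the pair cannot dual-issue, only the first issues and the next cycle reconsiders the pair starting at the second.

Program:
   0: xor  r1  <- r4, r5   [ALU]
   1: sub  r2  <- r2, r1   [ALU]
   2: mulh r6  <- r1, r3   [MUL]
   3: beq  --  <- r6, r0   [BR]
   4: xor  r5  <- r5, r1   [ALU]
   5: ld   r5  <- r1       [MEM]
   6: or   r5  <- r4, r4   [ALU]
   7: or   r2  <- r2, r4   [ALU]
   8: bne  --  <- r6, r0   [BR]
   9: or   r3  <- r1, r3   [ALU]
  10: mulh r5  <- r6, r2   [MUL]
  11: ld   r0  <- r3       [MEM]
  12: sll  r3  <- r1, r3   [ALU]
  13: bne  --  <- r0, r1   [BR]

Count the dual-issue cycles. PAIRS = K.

  cy0 -> i0 (xor) RAW r1
  cy1 -> i1&i2 (sub mulh) 2-wide
  cy2 -> i3&i4 (beq xor) 2-wide
  cy3 -> i5 (ld) WAW r5
  cy4 -> i6&i7 (or or) 2-wide
  cy5 -> i8&i9 (bne or) 2-wide
  cy6 -> i10 (mulh) no-port MUL/MEM
  cy7 -> i11&i12 (ld sll) 2-wide
  cy8 -> i13 (bne) tail

PAIRS = 5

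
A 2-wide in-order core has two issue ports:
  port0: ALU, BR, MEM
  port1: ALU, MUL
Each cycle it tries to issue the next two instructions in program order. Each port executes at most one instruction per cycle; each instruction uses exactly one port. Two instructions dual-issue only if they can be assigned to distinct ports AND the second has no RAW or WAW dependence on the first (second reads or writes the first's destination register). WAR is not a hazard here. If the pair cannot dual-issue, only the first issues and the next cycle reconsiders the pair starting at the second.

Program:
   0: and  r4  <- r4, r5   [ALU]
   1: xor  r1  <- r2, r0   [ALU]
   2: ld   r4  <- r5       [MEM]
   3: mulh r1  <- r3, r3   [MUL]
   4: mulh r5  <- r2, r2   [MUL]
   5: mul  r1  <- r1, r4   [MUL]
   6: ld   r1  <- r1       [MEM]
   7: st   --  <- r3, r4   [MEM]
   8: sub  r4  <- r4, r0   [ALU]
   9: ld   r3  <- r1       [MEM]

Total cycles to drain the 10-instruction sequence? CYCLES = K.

CYCLES = 7

[0] i0&i1  and.ALU/xor.ALU  -- 2-wide
[1] i2&i3  ld.MEM/mulh.MUL  -- 2-wide
[2] i4  mulh.MUL  -- no-port MUL/MUL
[3] i5  mul.MUL  -- RAW+WAW r1
[4] i6  ld.MEM  -- no-port MEM/MEM
[5] i7&i8  st.MEM/sub.ALU  -- 2-wide
[6] i9  ld.MEM  -- tail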